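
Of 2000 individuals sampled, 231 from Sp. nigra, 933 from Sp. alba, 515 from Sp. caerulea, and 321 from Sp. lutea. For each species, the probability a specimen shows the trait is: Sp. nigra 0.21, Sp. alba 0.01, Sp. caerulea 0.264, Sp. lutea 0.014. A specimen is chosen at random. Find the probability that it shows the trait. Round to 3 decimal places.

0.099

Prior × likelihood for each hypothesis:
  Sp. nigra: 0.1155 × 0.21 = 0.024255
  Sp. alba: 0.4665 × 0.01 = 0.004665
  Sp. caerulea: 0.2575 × 0.264 = 0.06798
  Sp. lutea: 0.1605 × 0.014 = 0.002247
P(trait) = 0.024255 + 0.004665 + 0.06798 + 0.002247 = 0.099147 → 0.099.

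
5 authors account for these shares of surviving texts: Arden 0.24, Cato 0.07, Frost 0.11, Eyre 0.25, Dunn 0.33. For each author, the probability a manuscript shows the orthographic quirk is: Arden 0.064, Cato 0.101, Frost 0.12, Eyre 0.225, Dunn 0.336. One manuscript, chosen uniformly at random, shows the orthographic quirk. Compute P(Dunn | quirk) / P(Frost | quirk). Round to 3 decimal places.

8.400

Compute prior × likelihood for every hypothesis:
  Arden: 0.24 × 0.064 = 0.01536
  Cato: 0.07 × 0.101 = 0.00707
  Frost: 0.11 × 0.12 = 0.0132
  Eyre: 0.25 × 0.225 = 0.05625
  Dunn: 0.33 × 0.336 = 0.11088
Total = 0.20276.
The ratio is 0.11088 / 0.0132 (the normalizer cancels) = 8.400.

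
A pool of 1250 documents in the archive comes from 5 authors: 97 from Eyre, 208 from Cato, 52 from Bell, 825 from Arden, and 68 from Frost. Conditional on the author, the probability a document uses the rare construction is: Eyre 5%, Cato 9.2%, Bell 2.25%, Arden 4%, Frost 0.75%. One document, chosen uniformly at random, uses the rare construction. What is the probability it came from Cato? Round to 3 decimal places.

Compute prior × likelihood for every hypothesis:
  Eyre: 0.0776 × 0.05 = 0.00388
  Cato: 0.1664 × 0.092 = 0.0153088
  Bell: 0.0416 × 0.0225 = 0.000936
  Arden: 0.66 × 0.04 = 0.0264
  Frost: 0.0544 × 0.0075 = 0.000408
Sum = 0.0469328.
P(Cato | evidence) = 0.0153088 / 0.0469328 ≈ 0.326.

0.326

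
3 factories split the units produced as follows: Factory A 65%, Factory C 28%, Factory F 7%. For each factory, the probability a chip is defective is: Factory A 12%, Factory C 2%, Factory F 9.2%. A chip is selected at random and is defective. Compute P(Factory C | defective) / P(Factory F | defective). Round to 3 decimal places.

Prior × likelihood for each hypothesis:
  Factory A: 0.65 × 0.12 = 0.078
  Factory C: 0.28 × 0.02 = 0.0056
  Factory F: 0.07 × 0.092 = 0.00644
Normalizing constant = 0.09004.
The ratio is 0.0056 / 0.00644 (the normalizer cancels) = 0.870.

0.870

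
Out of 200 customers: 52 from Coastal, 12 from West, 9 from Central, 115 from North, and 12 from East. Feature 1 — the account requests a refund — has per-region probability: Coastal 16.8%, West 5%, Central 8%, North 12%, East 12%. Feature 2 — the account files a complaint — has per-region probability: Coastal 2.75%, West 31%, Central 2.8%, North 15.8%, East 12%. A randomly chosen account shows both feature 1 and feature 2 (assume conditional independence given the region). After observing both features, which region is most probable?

Compute prior × likelihood for every hypothesis:
  Coastal: 0.26 × 0.168 × 0.0275 = 0.0012012
  West: 0.06 × 0.05 × 0.31 = 0.00093
  Central: 0.045 × 0.08 × 0.028 = 0.0001008
  North: 0.575 × 0.12 × 0.158 = 0.010902
  East: 0.06 × 0.12 × 0.12 = 0.000864
Normalizing constant = 0.013998.
Largest term belongs to North, so North is most probable.

North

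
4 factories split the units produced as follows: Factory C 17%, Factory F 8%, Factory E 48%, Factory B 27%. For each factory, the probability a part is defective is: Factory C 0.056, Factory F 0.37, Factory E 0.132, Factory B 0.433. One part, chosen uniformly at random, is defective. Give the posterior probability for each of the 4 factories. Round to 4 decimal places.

By Bayes' rule, posterior ∝ prior × likelihood:
  Factory C: 0.17 × 0.056 = 0.00952
  Factory F: 0.08 × 0.37 = 0.0296
  Factory E: 0.48 × 0.132 = 0.06336
  Factory B: 0.27 × 0.433 = 0.11691
Total = 0.21939.
P(Factory C | defective) = 0.00952/0.21939 ≈ 0.0434
P(Factory F | defective) = 0.0296/0.21939 ≈ 0.1349
P(Factory E | defective) = 0.06336/0.21939 ≈ 0.2888
P(Factory B | defective) = 0.11691/0.21939 ≈ 0.5329

Factory C 0.0434, Factory F 0.1349, Factory E 0.2888, Factory B 0.5329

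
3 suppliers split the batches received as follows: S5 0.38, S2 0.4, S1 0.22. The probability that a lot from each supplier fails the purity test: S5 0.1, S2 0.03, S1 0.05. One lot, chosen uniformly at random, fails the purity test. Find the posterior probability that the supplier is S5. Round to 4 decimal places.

0.6230

By Bayes' rule, posterior ∝ prior × likelihood:
  S5: 0.38 × 0.1 = 0.038
  S2: 0.4 × 0.03 = 0.012
  S1: 0.22 × 0.05 = 0.011
Sum = 0.061.
P(S5 | evidence) = 0.038 / 0.061 ≈ 0.6230.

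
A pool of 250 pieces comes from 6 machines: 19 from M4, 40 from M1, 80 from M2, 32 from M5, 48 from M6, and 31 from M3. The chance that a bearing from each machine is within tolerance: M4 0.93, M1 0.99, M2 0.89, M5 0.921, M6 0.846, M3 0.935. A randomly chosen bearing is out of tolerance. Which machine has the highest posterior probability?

Taking complements, P(oversize | each) = M4 0.07, M1 0.01, M2 0.11, M5 0.079, M6 0.154, M3 0.065.
Compute prior × likelihood for every hypothesis:
  M4: 0.076 × 0.07 = 0.00532
  M1: 0.16 × 0.01 = 0.0016
  M2: 0.32 × 0.11 = 0.0352
  M5: 0.128 × 0.079 = 0.010112
  M6: 0.192 × 0.154 = 0.029568
  M3: 0.124 × 0.065 = 0.00806
Total = 0.08986.
Largest term belongs to M2, so M2 is most probable.

M2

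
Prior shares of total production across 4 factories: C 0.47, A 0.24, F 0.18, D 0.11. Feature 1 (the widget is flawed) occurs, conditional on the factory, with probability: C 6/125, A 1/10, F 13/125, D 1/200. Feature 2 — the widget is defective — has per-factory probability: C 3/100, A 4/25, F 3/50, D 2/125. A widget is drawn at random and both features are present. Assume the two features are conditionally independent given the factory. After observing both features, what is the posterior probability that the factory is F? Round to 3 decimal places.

0.199

Prior × likelihood for each hypothesis:
  C: 0.47 × 0.048 × 0.03 = 0.0006768
  A: 0.24 × 0.1 × 0.16 = 0.00384
  F: 0.18 × 0.104 × 0.06 = 0.0011232
  D: 0.11 × 0.005 × 0.016 = 0.0000088
Sum = 0.0056488.
P(F | evidence) = 0.0011232 / 0.0056488 ≈ 0.199.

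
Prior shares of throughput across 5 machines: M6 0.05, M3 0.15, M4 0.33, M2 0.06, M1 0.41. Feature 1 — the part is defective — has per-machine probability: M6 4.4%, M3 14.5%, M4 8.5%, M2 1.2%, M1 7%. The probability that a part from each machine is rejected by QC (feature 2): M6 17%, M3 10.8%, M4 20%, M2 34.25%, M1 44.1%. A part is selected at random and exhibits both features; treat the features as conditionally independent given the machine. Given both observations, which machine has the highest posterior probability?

By Bayes' rule, posterior ∝ prior × likelihood:
  M6: 0.05 × 0.044 × 0.17 = 0.000374
  M3: 0.15 × 0.145 × 0.108 = 0.002349
  M4: 0.33 × 0.085 × 0.2 = 0.00561
  M2: 0.06 × 0.012 × 0.3425 = 0.0002466
  M1: 0.41 × 0.07 × 0.441 = 0.0126567
Total = 0.0212363.
Largest term belongs to M1, so M1 is most probable.

M1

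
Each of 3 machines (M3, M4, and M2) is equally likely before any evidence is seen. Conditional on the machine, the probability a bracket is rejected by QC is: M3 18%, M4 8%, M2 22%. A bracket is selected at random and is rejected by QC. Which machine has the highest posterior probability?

M2

Since the prior is uniform, the posterior is proportional to the likelihood:
  M3: 0.18
  M4: 0.08
  M2: 0.22
Total = 0.48.
Largest term belongs to M2, so M2 is most probable.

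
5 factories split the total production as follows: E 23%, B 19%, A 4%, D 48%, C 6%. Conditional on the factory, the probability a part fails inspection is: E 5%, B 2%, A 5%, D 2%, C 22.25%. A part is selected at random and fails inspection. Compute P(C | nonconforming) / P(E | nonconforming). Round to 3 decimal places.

1.161

Compute prior × likelihood for every hypothesis:
  E: 0.23 × 0.05 = 0.0115
  B: 0.19 × 0.02 = 0.0038
  A: 0.04 × 0.05 = 0.002
  D: 0.48 × 0.02 = 0.0096
  C: 0.06 × 0.2225 = 0.01335
Total = 0.04025.
The ratio is 0.01335 / 0.0115 (the normalizer cancels) = 1.161.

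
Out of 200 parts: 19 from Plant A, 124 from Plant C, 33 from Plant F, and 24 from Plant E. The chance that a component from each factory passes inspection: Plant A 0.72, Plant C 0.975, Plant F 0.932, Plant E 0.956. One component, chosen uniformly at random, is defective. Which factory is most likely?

Taking complements, P(defective | each) = Plant A 0.28, Plant C 0.025, Plant F 0.068, Plant E 0.044.
By Bayes' rule, posterior ∝ prior × likelihood:
  Plant A: 0.095 × 0.28 = 0.0266
  Plant C: 0.62 × 0.025 = 0.0155
  Plant F: 0.165 × 0.068 = 0.01122
  Plant E: 0.12 × 0.044 = 0.00528
Sum = 0.0586.
Largest term belongs to Plant A, so Plant A is most probable.

Plant A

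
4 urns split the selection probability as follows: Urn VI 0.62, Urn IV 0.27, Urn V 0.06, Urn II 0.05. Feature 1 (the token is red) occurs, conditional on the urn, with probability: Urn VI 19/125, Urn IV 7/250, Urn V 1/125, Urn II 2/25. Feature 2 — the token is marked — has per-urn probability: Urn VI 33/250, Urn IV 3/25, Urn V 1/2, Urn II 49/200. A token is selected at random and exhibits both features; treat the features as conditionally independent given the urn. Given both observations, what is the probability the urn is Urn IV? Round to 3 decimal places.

0.062

By Bayes' rule, posterior ∝ prior × likelihood:
  Urn VI: 0.62 × 0.152 × 0.132 = 0.01243968
  Urn IV: 0.27 × 0.028 × 0.12 = 0.0009072
  Urn V: 0.06 × 0.008 × 0.5 = 0.00024
  Urn II: 0.05 × 0.08 × 0.245 = 0.00098
Total = 0.01456688.
P(Urn IV | evidence) = 0.0009072 / 0.01456688 ≈ 0.062.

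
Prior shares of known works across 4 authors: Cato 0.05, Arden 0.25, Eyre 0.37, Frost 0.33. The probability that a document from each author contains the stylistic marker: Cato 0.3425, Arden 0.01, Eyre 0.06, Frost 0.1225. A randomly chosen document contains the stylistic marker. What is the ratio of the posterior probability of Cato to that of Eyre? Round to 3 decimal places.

0.771

Unnormalized posteriors (prior × likelihood):
  Cato: 0.05 × 0.3425 = 0.017125
  Arden: 0.25 × 0.01 = 0.0025
  Eyre: 0.37 × 0.06 = 0.0222
  Frost: 0.33 × 0.1225 = 0.040425
Normalizing constant = 0.08225.
The ratio is 0.017125 / 0.0222 (the normalizer cancels) = 0.771.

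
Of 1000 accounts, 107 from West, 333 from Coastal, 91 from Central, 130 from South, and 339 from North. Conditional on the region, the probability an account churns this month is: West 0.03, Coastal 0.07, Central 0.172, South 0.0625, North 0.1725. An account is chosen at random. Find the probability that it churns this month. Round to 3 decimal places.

0.109

By Bayes' rule, posterior ∝ prior × likelihood:
  West: 0.107 × 0.03 = 0.00321
  Coastal: 0.333 × 0.07 = 0.02331
  Central: 0.091 × 0.172 = 0.015652
  South: 0.13 × 0.0625 = 0.008125
  North: 0.339 × 0.1725 = 0.0584775
P(churn) = 0.00321 + 0.02331 + 0.015652 + 0.008125 + 0.0584775 = 0.1087745 → 0.109.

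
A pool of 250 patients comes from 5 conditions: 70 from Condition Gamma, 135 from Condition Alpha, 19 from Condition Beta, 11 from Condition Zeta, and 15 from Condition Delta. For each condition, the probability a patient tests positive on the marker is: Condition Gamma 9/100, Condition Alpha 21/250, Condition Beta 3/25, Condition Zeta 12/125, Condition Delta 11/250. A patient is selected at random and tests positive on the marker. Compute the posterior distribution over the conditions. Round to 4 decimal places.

Compute prior × likelihood for every hypothesis:
  Condition Gamma: 0.28 × 0.09 = 0.0252
  Condition Alpha: 0.54 × 0.084 = 0.04536
  Condition Beta: 0.076 × 0.12 = 0.00912
  Condition Zeta: 0.044 × 0.096 = 0.004224
  Condition Delta: 0.06 × 0.044 = 0.00264
Sum = 0.086544.
P(Condition Gamma | marker-positive) = 0.0252/0.086544 ≈ 0.2912
P(Condition Alpha | marker-positive) = 0.04536/0.086544 ≈ 0.5241
P(Condition Beta | marker-positive) = 0.00912/0.086544 ≈ 0.1054
P(Condition Zeta | marker-positive) = 0.004224/0.086544 ≈ 0.0488
P(Condition Delta | marker-positive) = 0.00264/0.086544 ≈ 0.0305

Condition Gamma 0.2912, Condition Alpha 0.5241, Condition Beta 0.1054, Condition Zeta 0.0488, Condition Delta 0.0305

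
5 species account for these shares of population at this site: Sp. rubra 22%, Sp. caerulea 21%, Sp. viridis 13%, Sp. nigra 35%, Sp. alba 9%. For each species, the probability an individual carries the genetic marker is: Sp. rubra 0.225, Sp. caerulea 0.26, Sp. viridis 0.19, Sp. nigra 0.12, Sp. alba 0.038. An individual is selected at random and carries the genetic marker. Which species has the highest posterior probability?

Sp. caerulea

Unnormalized posteriors (prior × likelihood):
  Sp. rubra: 0.22 × 0.225 = 0.0495
  Sp. caerulea: 0.21 × 0.26 = 0.0546
  Sp. viridis: 0.13 × 0.19 = 0.0247
  Sp. nigra: 0.35 × 0.12 = 0.042
  Sp. alba: 0.09 × 0.038 = 0.00342
Normalizing constant = 0.17422.
Largest term belongs to Sp. caerulea, so Sp. caerulea is most probable.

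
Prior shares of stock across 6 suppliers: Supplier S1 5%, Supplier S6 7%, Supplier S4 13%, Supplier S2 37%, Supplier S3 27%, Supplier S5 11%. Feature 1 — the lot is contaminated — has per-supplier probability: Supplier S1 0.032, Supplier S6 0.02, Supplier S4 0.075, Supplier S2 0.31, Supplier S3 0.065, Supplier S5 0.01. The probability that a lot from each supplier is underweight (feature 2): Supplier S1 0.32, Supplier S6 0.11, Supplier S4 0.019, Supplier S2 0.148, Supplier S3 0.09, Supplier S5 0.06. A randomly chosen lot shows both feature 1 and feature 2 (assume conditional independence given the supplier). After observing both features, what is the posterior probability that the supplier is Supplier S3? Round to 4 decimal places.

Unnormalized posteriors (prior × likelihood):
  Supplier S1: 0.05 × 0.032 × 0.32 = 0.000512
  Supplier S6: 0.07 × 0.02 × 0.11 = 0.000154
  Supplier S4: 0.13 × 0.075 × 0.019 = 0.00018525
  Supplier S2: 0.37 × 0.31 × 0.148 = 0.0169756
  Supplier S3: 0.27 × 0.065 × 0.09 = 0.0015795
  Supplier S5: 0.11 × 0.01 × 0.06 = 0.000066
Sum = 0.01947235.
P(Supplier S3 | evidence) = 0.0015795 / 0.01947235 ≈ 0.0811.

0.0811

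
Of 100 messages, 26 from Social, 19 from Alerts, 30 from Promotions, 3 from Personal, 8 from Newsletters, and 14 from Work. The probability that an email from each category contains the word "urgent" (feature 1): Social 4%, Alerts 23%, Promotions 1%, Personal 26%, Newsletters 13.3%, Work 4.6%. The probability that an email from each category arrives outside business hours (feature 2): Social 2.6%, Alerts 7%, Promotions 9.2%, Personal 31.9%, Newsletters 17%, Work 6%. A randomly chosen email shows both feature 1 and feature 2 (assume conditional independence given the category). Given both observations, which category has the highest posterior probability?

Compute prior × likelihood for every hypothesis:
  Social: 0.26 × 0.04 × 0.026 = 0.0002704
  Alerts: 0.19 × 0.23 × 0.07 = 0.003059
  Promotions: 0.3 × 0.01 × 0.092 = 0.000276
  Personal: 0.03 × 0.26 × 0.319 = 0.0024882
  Newsletters: 0.08 × 0.133 × 0.17 = 0.0018088
  Work: 0.14 × 0.046 × 0.06 = 0.0003864
Sum = 0.0082888.
Largest term belongs to Alerts, so Alerts is most probable.

Alerts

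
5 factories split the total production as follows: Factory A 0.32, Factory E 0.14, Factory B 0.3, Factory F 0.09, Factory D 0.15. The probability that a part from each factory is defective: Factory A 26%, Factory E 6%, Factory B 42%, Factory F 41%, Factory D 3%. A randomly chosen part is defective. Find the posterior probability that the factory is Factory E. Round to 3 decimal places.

Compute prior × likelihood for every hypothesis:
  Factory A: 0.32 × 0.26 = 0.0832
  Factory E: 0.14 × 0.06 = 0.0084
  Factory B: 0.3 × 0.42 = 0.126
  Factory F: 0.09 × 0.41 = 0.0369
  Factory D: 0.15 × 0.03 = 0.0045
Total = 0.259.
P(Factory E | evidence) = 0.0084 / 0.259 ≈ 0.032.

0.032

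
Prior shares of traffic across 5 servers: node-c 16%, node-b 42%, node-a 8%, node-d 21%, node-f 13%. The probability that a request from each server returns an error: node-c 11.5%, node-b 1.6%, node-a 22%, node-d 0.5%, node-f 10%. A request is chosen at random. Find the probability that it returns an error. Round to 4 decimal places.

0.0568

Prior × likelihood for each hypothesis:
  node-c: 0.16 × 0.115 = 0.0184
  node-b: 0.42 × 0.016 = 0.00672
  node-a: 0.08 × 0.22 = 0.0176
  node-d: 0.21 × 0.005 = 0.00105
  node-f: 0.13 × 0.1 = 0.013
P(error) = 0.0184 + 0.00672 + 0.0176 + 0.00105 + 0.013 = 0.05677 → 0.0568.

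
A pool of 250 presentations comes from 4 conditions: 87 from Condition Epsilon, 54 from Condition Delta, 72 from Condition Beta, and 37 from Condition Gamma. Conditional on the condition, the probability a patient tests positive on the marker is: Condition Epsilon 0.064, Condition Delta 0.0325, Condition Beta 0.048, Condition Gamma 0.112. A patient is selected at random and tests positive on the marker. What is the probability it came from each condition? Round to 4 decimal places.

Prior × likelihood for each hypothesis:
  Condition Epsilon: 0.348 × 0.064 = 0.022272
  Condition Delta: 0.216 × 0.0325 = 0.00702
  Condition Beta: 0.288 × 0.048 = 0.013824
  Condition Gamma: 0.148 × 0.112 = 0.016576
Total = 0.059692.
P(Condition Epsilon | marker-positive) = 0.022272/0.059692 ≈ 0.3731
P(Condition Delta | marker-positive) = 0.00702/0.059692 ≈ 0.1176
P(Condition Beta | marker-positive) = 0.013824/0.059692 ≈ 0.2316
P(Condition Gamma | marker-positive) = 0.016576/0.059692 ≈ 0.2777
(Check: 0.3731+0.1176+0.2316+0.2777 = 1.0000.)

Condition Epsilon 0.3731, Condition Delta 0.1176, Condition Beta 0.2316, Condition Gamma 0.2777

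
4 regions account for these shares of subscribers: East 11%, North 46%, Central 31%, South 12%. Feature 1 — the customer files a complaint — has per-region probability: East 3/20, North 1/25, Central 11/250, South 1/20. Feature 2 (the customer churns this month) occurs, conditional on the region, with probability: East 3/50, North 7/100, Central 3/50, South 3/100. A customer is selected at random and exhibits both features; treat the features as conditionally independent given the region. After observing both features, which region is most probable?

Unnormalized posteriors (prior × likelihood):
  East: 0.11 × 0.15 × 0.06 = 0.00099
  North: 0.46 × 0.04 × 0.07 = 0.001288
  Central: 0.31 × 0.044 × 0.06 = 0.0008184
  South: 0.12 × 0.05 × 0.03 = 0.00018
Total = 0.0032764.
Largest term belongs to North, so North is most probable.

North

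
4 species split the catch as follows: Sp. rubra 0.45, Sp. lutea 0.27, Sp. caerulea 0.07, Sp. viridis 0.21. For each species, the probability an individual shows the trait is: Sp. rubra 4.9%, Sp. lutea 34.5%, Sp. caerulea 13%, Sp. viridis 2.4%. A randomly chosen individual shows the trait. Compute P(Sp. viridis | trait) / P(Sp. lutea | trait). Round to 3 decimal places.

Unnormalized posteriors (prior × likelihood):
  Sp. rubra: 0.45 × 0.049 = 0.02205
  Sp. lutea: 0.27 × 0.345 = 0.09315
  Sp. caerulea: 0.07 × 0.13 = 0.0091
  Sp. viridis: 0.21 × 0.024 = 0.00504
Sum = 0.12934.
The ratio is 0.00504 / 0.09315 (the normalizer cancels) = 0.054.

0.054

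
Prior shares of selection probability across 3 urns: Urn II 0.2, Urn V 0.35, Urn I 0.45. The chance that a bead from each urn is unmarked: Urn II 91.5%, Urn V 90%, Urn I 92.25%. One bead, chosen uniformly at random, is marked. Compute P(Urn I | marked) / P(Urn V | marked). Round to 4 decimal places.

Taking complements, P(marked | each) = Urn II 0.085, Urn V 0.1, Urn I 0.0775.
By Bayes' rule, posterior ∝ prior × likelihood:
  Urn II: 0.2 × 0.085 = 0.017
  Urn V: 0.35 × 0.1 = 0.035
  Urn I: 0.45 × 0.0775 = 0.034875
Normalizing constant = 0.086875.
The ratio is 0.034875 / 0.035 (the normalizer cancels) = 0.9964.

0.9964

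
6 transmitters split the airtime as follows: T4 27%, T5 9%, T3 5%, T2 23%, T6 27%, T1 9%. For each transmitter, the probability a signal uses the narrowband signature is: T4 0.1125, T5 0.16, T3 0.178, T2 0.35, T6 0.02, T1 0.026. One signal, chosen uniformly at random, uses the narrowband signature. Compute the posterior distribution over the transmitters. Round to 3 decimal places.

Prior × likelihood for each hypothesis:
  T4: 0.27 × 0.1125 = 0.030375
  T5: 0.09 × 0.16 = 0.0144
  T3: 0.05 × 0.178 = 0.0089
  T2: 0.23 × 0.35 = 0.0805
  T6: 0.27 × 0.02 = 0.0054
  T1: 0.09 × 0.026 = 0.00234
Total = 0.141915.
P(T4 | narrowband) = 0.030375/0.141915 ≈ 0.214
P(T5 | narrowband) = 0.0144/0.141915 ≈ 0.101
P(T3 | narrowband) = 0.0089/0.141915 ≈ 0.063
P(T2 | narrowband) = 0.0805/0.141915 ≈ 0.567
P(T6 | narrowband) = 0.0054/0.141915 ≈ 0.038
P(T1 | narrowband) = 0.00234/0.141915 ≈ 0.016

T4 0.214, T5 0.101, T3 0.063, T2 0.567, T6 0.038, T1 0.016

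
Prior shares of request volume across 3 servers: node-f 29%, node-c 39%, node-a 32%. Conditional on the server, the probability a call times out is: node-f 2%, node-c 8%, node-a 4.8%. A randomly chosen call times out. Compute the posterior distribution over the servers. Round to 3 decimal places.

node-f 0.111, node-c 0.596, node-a 0.293

Prior × likelihood for each hypothesis:
  node-f: 0.29 × 0.02 = 0.0058
  node-c: 0.39 × 0.08 = 0.0312
  node-a: 0.32 × 0.048 = 0.01536
Total = 0.05236.
P(node-f | timeout) = 0.0058/0.05236 ≈ 0.111
P(node-c | timeout) = 0.0312/0.05236 ≈ 0.596
P(node-a | timeout) = 0.01536/0.05236 ≈ 0.293
(Check: 0.111+0.596+0.293 = 1.000.)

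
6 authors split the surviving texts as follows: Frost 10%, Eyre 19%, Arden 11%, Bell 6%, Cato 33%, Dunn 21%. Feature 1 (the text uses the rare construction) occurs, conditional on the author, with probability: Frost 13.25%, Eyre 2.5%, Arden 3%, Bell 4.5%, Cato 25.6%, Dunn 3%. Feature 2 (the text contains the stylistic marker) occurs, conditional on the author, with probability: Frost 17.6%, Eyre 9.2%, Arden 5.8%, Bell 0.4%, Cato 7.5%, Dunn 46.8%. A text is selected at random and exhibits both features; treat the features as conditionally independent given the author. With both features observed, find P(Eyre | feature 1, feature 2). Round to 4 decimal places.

Prior × likelihood for each hypothesis:
  Frost: 0.1 × 0.1325 × 0.176 = 0.002332
  Eyre: 0.19 × 0.025 × 0.092 = 0.000437
  Arden: 0.11 × 0.03 × 0.058 = 0.0001914
  Bell: 0.06 × 0.045 × 0.004 = 0.0000108
  Cato: 0.33 × 0.256 × 0.075 = 0.006336
  Dunn: 0.21 × 0.03 × 0.468 = 0.0029484
Total = 0.0122556.
P(Eyre | evidence) = 0.000437 / 0.0122556 ≈ 0.0357.

0.0357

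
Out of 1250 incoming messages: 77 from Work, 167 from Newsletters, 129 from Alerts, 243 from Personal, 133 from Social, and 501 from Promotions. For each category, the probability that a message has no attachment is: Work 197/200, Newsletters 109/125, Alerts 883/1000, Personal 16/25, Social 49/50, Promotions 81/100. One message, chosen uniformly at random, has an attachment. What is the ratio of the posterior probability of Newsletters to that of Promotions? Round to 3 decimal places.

Taking complements, P(attachment | each) = Work 0.015, Newsletters 0.128, Alerts 0.117, Personal 0.36, Social 0.02, Promotions 0.19.
Prior × likelihood for each hypothesis:
  Work: 0.0616 × 0.015 = 0.000924
  Newsletters: 0.1336 × 0.128 = 0.0171008
  Alerts: 0.1032 × 0.117 = 0.0120744
  Personal: 0.1944 × 0.36 = 0.069984
  Social: 0.1064 × 0.02 = 0.002128
  Promotions: 0.4008 × 0.19 = 0.076152
Normalizing constant = 0.1783632.
The ratio is 0.0171008 / 0.076152 (the normalizer cancels) = 0.225.

0.225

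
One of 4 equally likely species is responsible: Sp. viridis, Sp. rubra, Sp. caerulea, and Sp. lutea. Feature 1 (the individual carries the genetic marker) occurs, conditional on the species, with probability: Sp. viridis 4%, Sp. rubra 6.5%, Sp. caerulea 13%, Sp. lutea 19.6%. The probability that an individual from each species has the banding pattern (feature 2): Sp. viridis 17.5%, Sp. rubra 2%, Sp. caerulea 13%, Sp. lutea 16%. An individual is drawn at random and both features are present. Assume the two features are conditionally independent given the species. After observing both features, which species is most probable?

Since the prior is uniform, the posterior is proportional to the likelihood:
  Sp. viridis: 0.04 × 0.175 = 0.007
  Sp. rubra: 0.065 × 0.02 = 0.0013
  Sp. caerulea: 0.13 × 0.13 = 0.0169
  Sp. lutea: 0.196 × 0.16 = 0.03136
Total = 0.05656.
Largest term belongs to Sp. lutea, so Sp. lutea is most probable.

Sp. lutea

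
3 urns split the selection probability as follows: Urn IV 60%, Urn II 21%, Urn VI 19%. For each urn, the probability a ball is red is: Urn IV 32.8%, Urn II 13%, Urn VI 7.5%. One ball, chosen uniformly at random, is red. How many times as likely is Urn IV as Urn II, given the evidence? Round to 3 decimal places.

7.209

Compute prior × likelihood for every hypothesis:
  Urn IV: 0.6 × 0.328 = 0.1968
  Urn II: 0.21 × 0.13 = 0.0273
  Urn VI: 0.19 × 0.075 = 0.01425
Total = 0.23835.
The ratio is 0.1968 / 0.0273 (the normalizer cancels) = 7.209.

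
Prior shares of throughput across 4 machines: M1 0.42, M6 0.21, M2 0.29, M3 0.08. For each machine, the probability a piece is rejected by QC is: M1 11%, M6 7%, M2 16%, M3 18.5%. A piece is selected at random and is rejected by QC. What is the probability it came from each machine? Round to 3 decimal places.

Compute prior × likelihood for every hypothesis:
  M1: 0.42 × 0.11 = 0.0462
  M6: 0.21 × 0.07 = 0.0147
  M2: 0.29 × 0.16 = 0.0464
  M3: 0.08 × 0.185 = 0.0148
Normalizing constant = 0.1221.
P(M1 | rejected) = 0.0462/0.1221 ≈ 0.378
P(M6 | rejected) = 0.0147/0.1221 ≈ 0.120
P(M2 | rejected) = 0.0464/0.1221 ≈ 0.380
P(M3 | rejected) = 0.0148/0.1221 ≈ 0.121

M1 0.378, M6 0.120, M2 0.380, M3 0.121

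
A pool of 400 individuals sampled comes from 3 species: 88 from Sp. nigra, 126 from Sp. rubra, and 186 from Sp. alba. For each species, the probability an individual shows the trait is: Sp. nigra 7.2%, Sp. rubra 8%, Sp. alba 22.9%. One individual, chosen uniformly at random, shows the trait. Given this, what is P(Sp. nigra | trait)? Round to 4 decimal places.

0.1074

Prior × likelihood for each hypothesis:
  Sp. nigra: 0.22 × 0.072 = 0.01584
  Sp. rubra: 0.315 × 0.08 = 0.0252
  Sp. alba: 0.465 × 0.229 = 0.106485
Normalizing constant = 0.147525.
P(Sp. nigra | evidence) = 0.01584 / 0.147525 ≈ 0.1074.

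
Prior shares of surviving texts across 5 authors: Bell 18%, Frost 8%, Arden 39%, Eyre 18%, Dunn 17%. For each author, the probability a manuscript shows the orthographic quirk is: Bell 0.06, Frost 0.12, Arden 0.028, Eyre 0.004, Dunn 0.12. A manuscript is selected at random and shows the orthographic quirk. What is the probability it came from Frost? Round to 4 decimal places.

0.1831

Unnormalized posteriors (prior × likelihood):
  Bell: 0.18 × 0.06 = 0.0108
  Frost: 0.08 × 0.12 = 0.0096
  Arden: 0.39 × 0.028 = 0.01092
  Eyre: 0.18 × 0.004 = 0.00072
  Dunn: 0.17 × 0.12 = 0.0204
Total = 0.05244.
P(Frost | evidence) = 0.0096 / 0.05244 ≈ 0.1831.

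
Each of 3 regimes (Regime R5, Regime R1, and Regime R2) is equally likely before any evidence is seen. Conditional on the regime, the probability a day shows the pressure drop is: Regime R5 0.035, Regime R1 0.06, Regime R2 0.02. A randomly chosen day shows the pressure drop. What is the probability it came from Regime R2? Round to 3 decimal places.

Since the prior is uniform, the posterior is proportional to the likelihood:
  Regime R5: 0.035
  Regime R1: 0.06
  Regime R2: 0.02
Sum = 0.115.
P(Regime R2 | evidence) = 0.02 / 0.115 ≈ 0.174.

0.174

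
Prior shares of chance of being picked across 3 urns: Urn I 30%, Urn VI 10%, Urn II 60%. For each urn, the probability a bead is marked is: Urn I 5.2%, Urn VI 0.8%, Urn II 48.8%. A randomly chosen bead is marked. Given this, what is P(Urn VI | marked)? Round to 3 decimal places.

Unnormalized posteriors (prior × likelihood):
  Urn I: 0.3 × 0.052 = 0.0156
  Urn VI: 0.1 × 0.008 = 0.0008
  Urn II: 0.6 × 0.488 = 0.2928
Sum = 0.3092.
P(Urn VI | evidence) = 0.0008 / 0.3092 ≈ 0.003.

0.003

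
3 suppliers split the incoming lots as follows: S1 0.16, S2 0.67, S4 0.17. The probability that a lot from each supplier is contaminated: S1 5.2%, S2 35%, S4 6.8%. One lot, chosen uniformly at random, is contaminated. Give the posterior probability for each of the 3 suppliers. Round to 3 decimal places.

Compute prior × likelihood for every hypothesis:
  S1: 0.16 × 0.052 = 0.00832
  S2: 0.67 × 0.35 = 0.2345
  S4: 0.17 × 0.068 = 0.01156
Total = 0.25438.
P(S1 | contaminated) = 0.00832/0.25438 ≈ 0.033
P(S2 | contaminated) = 0.2345/0.25438 ≈ 0.922
P(S4 | contaminated) = 0.01156/0.25438 ≈ 0.045
(Check: 0.033+0.922+0.045 = 1.000.)

S1 0.033, S2 0.922, S4 0.045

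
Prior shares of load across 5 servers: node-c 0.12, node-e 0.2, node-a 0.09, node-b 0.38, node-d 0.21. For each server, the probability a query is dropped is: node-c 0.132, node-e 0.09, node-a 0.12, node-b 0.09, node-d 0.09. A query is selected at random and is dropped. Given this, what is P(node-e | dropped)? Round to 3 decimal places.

Unnormalized posteriors (prior × likelihood):
  node-c: 0.12 × 0.132 = 0.01584
  node-e: 0.2 × 0.09 = 0.018
  node-a: 0.09 × 0.12 = 0.0108
  node-b: 0.38 × 0.09 = 0.0342
  node-d: 0.21 × 0.09 = 0.0189
Total = 0.09774.
P(node-e | evidence) = 0.018 / 0.09774 ≈ 0.184.

0.184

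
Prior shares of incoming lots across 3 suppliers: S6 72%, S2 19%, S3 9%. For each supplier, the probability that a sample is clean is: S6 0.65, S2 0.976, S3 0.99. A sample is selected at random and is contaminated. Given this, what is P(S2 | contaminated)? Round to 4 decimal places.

Taking complements, P(contaminated | each) = S6 0.35, S2 0.024, S3 0.01.
Prior × likelihood for each hypothesis:
  S6: 0.72 × 0.35 = 0.252
  S2: 0.19 × 0.024 = 0.00456
  S3: 0.09 × 0.01 = 0.0009
Normalizing constant = 0.25746.
P(S2 | evidence) = 0.00456 / 0.25746 ≈ 0.0177.

0.0177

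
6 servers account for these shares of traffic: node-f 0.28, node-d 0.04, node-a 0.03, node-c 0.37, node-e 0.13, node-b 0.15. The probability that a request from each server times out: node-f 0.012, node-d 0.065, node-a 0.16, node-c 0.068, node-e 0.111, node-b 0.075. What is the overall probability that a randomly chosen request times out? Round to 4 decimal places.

Compute prior × likelihood for every hypothesis:
  node-f: 0.28 × 0.012 = 0.00336
  node-d: 0.04 × 0.065 = 0.0026
  node-a: 0.03 × 0.16 = 0.0048
  node-c: 0.37 × 0.068 = 0.02516
  node-e: 0.13 × 0.111 = 0.01443
  node-b: 0.15 × 0.075 = 0.01125
P(timeout) = 0.00336 + 0.0026 + 0.0048 + 0.02516 + 0.01443 + 0.01125 = 0.0616 → 0.0616.

0.0616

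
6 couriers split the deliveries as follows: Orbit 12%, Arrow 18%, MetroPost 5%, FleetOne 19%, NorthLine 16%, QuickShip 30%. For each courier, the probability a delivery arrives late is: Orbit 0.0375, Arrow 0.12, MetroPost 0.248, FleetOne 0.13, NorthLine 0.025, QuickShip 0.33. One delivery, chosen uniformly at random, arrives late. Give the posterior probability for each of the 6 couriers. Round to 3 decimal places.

Orbit 0.027, Arrow 0.130, MetroPost 0.075, FleetOne 0.149, NorthLine 0.024, QuickShip 0.596

Prior × likelihood for each hypothesis:
  Orbit: 0.12 × 0.0375 = 0.0045
  Arrow: 0.18 × 0.12 = 0.0216
  MetroPost: 0.05 × 0.248 = 0.0124
  FleetOne: 0.19 × 0.13 = 0.0247
  NorthLine: 0.16 × 0.025 = 0.004
  QuickShip: 0.3 × 0.33 = 0.099
Sum = 0.1662.
P(Orbit | late) = 0.0045/0.1662 ≈ 0.027
P(Arrow | late) = 0.0216/0.1662 ≈ 0.130
P(MetroPost | late) = 0.0124/0.1662 ≈ 0.075
P(FleetOne | late) = 0.0247/0.1662 ≈ 0.149
P(NorthLine | late) = 0.004/0.1662 ≈ 0.024
P(QuickShip | late) = 0.099/0.1662 ≈ 0.596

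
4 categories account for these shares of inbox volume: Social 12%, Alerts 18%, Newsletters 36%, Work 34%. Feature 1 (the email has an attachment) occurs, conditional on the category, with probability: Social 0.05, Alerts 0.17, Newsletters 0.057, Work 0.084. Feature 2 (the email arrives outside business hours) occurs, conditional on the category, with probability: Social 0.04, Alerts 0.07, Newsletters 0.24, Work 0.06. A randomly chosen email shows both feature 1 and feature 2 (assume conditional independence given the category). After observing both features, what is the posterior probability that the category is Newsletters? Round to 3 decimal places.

0.546

Unnormalized posteriors (prior × likelihood):
  Social: 0.12 × 0.05 × 0.04 = 0.00024
  Alerts: 0.18 × 0.17 × 0.07 = 0.002142
  Newsletters: 0.36 × 0.057 × 0.24 = 0.0049248
  Work: 0.34 × 0.084 × 0.06 = 0.0017136
Normalizing constant = 0.0090204.
P(Newsletters | evidence) = 0.0049248 / 0.0090204 ≈ 0.546.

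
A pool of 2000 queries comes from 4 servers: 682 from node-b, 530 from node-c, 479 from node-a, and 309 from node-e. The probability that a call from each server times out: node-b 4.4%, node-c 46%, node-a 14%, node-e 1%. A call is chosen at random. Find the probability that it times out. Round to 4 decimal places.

Prior × likelihood for each hypothesis:
  node-b: 0.341 × 0.044 = 0.015004
  node-c: 0.265 × 0.46 = 0.1219
  node-a: 0.2395 × 0.14 = 0.03353
  node-e: 0.1545 × 0.01 = 0.001545
P(timeout) = 0.015004 + 0.1219 + 0.03353 + 0.001545 = 0.171979 → 0.1720.

0.1720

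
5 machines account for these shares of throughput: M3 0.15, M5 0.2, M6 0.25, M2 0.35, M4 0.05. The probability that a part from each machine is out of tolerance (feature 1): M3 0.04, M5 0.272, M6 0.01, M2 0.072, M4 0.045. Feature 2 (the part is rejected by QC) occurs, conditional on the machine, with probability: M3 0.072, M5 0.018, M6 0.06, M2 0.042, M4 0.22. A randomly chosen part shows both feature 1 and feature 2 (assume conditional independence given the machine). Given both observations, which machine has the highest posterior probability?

Prior × likelihood for each hypothesis:
  M3: 0.15 × 0.04 × 0.072 = 0.000432
  M5: 0.2 × 0.272 × 0.018 = 0.0009792
  M6: 0.25 × 0.01 × 0.06 = 0.00015
  M2: 0.35 × 0.072 × 0.042 = 0.0010584
  M4: 0.05 × 0.045 × 0.22 = 0.000495
Normalizing constant = 0.0031146.
Largest term belongs to M2, so M2 is most probable.

M2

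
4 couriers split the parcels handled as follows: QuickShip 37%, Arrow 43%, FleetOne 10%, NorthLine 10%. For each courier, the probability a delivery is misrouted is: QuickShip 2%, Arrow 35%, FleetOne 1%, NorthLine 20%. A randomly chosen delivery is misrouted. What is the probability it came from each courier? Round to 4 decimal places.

QuickShip 0.0414, Arrow 0.8413, FleetOne 0.0056, NorthLine 0.1118

Compute prior × likelihood for every hypothesis:
  QuickShip: 0.37 × 0.02 = 0.0074
  Arrow: 0.43 × 0.35 = 0.1505
  FleetOne: 0.1 × 0.01 = 0.001
  NorthLine: 0.1 × 0.2 = 0.02
Sum = 0.1789.
P(QuickShip | misrouted) = 0.0074/0.1789 ≈ 0.0414
P(Arrow | misrouted) = 0.1505/0.1789 ≈ 0.8413
P(FleetOne | misrouted) = 0.001/0.1789 ≈ 0.0056
P(NorthLine | misrouted) = 0.02/0.1789 ≈ 0.1118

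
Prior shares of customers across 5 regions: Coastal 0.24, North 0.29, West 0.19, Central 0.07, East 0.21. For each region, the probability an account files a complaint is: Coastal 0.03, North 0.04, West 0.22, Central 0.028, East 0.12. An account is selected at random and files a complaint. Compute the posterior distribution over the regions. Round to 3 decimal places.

Coastal 0.082, North 0.132, West 0.476, Central 0.022, East 0.287

Prior × likelihood for each hypothesis:
  Coastal: 0.24 × 0.03 = 0.0072
  North: 0.29 × 0.04 = 0.0116
  West: 0.19 × 0.22 = 0.0418
  Central: 0.07 × 0.028 = 0.00196
  East: 0.21 × 0.12 = 0.0252
Sum = 0.08776.
P(Coastal | complaint) = 0.0072/0.08776 ≈ 0.082
P(North | complaint) = 0.0116/0.08776 ≈ 0.132
P(West | complaint) = 0.0418/0.08776 ≈ 0.476
P(Central | complaint) = 0.00196/0.08776 ≈ 0.022
P(East | complaint) = 0.0252/0.08776 ≈ 0.287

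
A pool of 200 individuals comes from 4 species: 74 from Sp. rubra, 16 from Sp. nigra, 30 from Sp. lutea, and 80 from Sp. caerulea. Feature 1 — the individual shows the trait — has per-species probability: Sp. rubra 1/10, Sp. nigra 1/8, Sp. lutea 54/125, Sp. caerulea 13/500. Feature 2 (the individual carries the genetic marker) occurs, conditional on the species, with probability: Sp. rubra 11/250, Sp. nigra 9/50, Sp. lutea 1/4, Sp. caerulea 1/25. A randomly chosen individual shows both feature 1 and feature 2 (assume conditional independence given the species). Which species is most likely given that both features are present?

Sp. lutea

By Bayes' rule, posterior ∝ prior × likelihood:
  Sp. rubra: 0.37 × 0.1 × 0.044 = 0.001628
  Sp. nigra: 0.08 × 0.125 × 0.18 = 0.0018
  Sp. lutea: 0.15 × 0.432 × 0.25 = 0.0162
  Sp. caerulea: 0.4 × 0.026 × 0.04 = 0.000416
Sum = 0.020044.
Largest term belongs to Sp. lutea, so Sp. lutea is most probable.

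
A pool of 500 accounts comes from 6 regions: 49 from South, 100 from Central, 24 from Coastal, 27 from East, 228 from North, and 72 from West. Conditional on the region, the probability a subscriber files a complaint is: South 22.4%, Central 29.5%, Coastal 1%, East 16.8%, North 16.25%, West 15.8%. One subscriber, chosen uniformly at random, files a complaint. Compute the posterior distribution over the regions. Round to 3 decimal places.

Unnormalized posteriors (prior × likelihood):
  South: 0.098 × 0.224 = 0.021952
  Central: 0.2 × 0.295 = 0.059
  Coastal: 0.048 × 0.01 = 0.00048
  East: 0.054 × 0.168 = 0.009072
  North: 0.456 × 0.1625 = 0.0741
  West: 0.144 × 0.158 = 0.022752
Total = 0.187356.
P(South | complaint) = 0.021952/0.187356 ≈ 0.117
P(Central | complaint) = 0.059/0.187356 ≈ 0.315
P(Coastal | complaint) = 0.00048/0.187356 ≈ 0.003
P(East | complaint) = 0.009072/0.187356 ≈ 0.048
P(North | complaint) = 0.0741/0.187356 ≈ 0.396
P(West | complaint) = 0.022752/0.187356 ≈ 0.121

South 0.117, Central 0.315, Coastal 0.003, East 0.048, North 0.396, West 0.121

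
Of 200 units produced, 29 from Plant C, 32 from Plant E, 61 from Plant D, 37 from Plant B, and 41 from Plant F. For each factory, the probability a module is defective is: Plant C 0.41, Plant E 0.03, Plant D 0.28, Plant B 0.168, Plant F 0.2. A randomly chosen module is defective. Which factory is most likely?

Prior × likelihood for each hypothesis:
  Plant C: 0.145 × 0.41 = 0.05945
  Plant E: 0.16 × 0.03 = 0.0048
  Plant D: 0.305 × 0.28 = 0.0854
  Plant B: 0.185 × 0.168 = 0.03108
  Plant F: 0.205 × 0.2 = 0.041
Normalizing constant = 0.22173.
Largest term belongs to Plant D, so Plant D is most probable.

Plant D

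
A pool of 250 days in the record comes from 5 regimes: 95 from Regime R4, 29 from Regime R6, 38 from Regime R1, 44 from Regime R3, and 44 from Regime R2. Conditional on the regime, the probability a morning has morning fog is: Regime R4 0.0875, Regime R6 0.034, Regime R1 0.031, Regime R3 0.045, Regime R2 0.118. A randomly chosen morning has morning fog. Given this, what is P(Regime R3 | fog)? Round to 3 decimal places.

By Bayes' rule, posterior ∝ prior × likelihood:
  Regime R4: 0.38 × 0.0875 = 0.03325
  Regime R6: 0.116 × 0.034 = 0.003944
  Regime R1: 0.152 × 0.031 = 0.004712
  Regime R3: 0.176 × 0.045 = 0.00792
  Regime R2: 0.176 × 0.118 = 0.020768
Total = 0.070594.
P(Regime R3 | evidence) = 0.00792 / 0.070594 ≈ 0.112.

0.112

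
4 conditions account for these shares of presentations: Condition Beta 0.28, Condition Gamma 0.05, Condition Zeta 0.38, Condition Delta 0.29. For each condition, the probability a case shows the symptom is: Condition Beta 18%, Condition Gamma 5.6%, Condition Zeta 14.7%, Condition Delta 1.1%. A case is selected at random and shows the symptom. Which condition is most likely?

Condition Zeta

Prior × likelihood for each hypothesis:
  Condition Beta: 0.28 × 0.18 = 0.0504
  Condition Gamma: 0.05 × 0.056 = 0.0028
  Condition Zeta: 0.38 × 0.147 = 0.05586
  Condition Delta: 0.29 × 0.011 = 0.00319
Total = 0.11225.
Largest term belongs to Condition Zeta, so Condition Zeta is most probable.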